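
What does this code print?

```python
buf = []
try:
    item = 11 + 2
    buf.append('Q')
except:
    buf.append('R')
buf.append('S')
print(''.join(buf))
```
QS

No exception, try block completes normally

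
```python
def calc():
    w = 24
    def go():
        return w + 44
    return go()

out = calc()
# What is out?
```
68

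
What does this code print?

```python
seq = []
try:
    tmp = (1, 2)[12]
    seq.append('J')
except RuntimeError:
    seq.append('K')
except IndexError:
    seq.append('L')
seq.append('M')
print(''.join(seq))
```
LM

IndexError is caught by its specific handler, not RuntimeError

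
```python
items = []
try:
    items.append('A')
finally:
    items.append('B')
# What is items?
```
['A', 'B']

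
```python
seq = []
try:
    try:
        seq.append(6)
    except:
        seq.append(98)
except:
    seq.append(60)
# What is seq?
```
[6]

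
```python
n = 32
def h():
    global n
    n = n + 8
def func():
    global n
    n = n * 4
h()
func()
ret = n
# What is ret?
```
160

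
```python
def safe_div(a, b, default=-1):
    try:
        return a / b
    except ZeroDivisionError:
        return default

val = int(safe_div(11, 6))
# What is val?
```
1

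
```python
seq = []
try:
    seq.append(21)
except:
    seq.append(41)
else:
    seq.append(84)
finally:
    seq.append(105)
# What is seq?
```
[21, 84, 105]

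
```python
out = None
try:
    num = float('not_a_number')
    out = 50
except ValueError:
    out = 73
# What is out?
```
73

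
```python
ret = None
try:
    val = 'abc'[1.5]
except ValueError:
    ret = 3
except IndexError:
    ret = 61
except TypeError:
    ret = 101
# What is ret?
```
101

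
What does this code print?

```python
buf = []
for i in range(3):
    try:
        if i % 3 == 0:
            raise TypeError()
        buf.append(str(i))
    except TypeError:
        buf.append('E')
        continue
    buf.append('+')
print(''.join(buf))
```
E1+2+

continue in except skips rest of loop body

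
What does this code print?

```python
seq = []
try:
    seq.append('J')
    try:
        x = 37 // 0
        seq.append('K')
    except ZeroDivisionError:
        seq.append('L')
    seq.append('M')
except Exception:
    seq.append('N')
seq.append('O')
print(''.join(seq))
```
JLMO

Inner exception caught by inner handler, outer continues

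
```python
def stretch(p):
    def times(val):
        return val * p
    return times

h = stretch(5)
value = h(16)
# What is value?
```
80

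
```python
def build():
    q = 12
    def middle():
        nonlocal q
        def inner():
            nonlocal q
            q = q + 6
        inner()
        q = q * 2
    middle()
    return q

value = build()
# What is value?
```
36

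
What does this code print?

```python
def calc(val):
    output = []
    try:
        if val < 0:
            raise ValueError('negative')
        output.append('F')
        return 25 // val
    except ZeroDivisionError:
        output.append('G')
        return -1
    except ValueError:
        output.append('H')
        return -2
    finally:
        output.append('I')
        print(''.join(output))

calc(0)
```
FGI

val=0 causes ZeroDivisionError, caught, finally prints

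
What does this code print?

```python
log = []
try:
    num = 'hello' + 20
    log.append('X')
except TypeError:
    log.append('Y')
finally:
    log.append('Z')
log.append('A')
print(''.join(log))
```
YZA

finally always runs, even after exception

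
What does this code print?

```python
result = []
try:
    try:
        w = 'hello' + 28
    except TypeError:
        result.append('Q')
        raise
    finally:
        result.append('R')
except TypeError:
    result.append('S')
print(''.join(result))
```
QRS

finally runs before re-raised exception propagates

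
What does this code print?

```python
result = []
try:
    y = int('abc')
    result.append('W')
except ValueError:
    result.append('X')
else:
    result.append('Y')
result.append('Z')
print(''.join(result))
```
XZ

else block skipped when exception is caught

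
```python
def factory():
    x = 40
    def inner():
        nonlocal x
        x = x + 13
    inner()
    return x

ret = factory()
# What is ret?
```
53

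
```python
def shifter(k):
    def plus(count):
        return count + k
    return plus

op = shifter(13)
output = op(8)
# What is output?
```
21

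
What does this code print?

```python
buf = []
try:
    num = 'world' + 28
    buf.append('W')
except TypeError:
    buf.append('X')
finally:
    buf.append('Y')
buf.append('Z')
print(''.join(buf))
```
XYZ

finally always runs, even after exception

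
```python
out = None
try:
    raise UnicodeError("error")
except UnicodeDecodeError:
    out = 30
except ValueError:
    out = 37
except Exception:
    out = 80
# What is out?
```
37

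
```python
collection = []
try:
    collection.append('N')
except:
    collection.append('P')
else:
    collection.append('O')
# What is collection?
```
['N', 'O']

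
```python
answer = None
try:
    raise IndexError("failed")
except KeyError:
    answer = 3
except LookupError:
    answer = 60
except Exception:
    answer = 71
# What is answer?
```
60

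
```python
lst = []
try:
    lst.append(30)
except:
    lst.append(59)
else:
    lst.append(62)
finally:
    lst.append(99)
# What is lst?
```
[30, 62, 99]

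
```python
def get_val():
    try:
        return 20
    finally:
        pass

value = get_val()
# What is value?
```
20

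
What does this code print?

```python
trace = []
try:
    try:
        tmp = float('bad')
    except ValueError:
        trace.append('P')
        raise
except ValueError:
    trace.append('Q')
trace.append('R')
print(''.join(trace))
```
PQR

raise without argument re-raises current exception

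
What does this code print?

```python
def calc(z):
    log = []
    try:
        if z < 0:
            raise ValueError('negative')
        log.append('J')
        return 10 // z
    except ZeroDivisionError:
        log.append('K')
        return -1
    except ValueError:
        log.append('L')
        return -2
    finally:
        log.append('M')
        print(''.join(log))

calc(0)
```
JKM

z=0 causes ZeroDivisionError, caught, finally prints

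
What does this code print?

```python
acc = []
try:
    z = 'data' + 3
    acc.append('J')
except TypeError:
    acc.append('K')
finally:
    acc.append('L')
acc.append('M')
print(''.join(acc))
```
KLM

finally always runs, even after exception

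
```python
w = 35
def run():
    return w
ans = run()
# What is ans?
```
35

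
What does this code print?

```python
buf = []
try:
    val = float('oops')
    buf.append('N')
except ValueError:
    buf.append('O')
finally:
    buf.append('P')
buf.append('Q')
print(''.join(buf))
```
OPQ

finally always runs, even after exception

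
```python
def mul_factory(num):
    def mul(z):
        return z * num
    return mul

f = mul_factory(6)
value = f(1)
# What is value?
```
6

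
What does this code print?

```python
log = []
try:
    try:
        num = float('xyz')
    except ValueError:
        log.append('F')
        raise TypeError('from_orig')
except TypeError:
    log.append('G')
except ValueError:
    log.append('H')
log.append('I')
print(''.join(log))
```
FGI

TypeError raised and caught, original ValueError not re-raised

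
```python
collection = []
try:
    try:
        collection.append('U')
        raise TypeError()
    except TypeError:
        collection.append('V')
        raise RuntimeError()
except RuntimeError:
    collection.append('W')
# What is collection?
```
['U', 'V', 'W']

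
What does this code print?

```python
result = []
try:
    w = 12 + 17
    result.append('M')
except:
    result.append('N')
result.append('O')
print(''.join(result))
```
MO

No exception, try block completes normally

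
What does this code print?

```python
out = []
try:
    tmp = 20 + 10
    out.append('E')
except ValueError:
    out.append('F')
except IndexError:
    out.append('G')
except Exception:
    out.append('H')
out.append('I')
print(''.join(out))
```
EI

No exception, try block completes normally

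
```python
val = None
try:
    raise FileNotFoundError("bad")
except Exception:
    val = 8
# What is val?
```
8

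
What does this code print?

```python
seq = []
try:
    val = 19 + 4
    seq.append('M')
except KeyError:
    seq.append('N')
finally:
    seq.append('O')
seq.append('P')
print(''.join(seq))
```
MOP

finally runs after normal execution too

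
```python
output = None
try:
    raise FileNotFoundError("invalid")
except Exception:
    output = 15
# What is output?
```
15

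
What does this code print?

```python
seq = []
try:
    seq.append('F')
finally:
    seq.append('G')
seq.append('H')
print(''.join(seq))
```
FGH

try/finally without except, no exception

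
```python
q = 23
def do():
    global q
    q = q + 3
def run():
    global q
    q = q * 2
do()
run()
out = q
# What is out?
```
52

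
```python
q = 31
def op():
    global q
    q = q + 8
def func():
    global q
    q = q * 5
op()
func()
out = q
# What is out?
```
195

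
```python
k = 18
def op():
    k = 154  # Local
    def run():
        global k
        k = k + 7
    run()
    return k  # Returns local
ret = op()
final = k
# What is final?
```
25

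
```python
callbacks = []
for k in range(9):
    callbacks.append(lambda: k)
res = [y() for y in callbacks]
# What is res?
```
[8, 8, 8, 8, 8, 8, 8, 8, 8]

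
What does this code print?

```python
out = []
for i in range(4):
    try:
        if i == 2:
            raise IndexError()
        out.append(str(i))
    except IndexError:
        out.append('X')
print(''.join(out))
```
01X3

Exception on i=2 caught, loop continues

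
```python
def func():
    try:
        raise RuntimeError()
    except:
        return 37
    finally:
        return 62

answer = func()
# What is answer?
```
62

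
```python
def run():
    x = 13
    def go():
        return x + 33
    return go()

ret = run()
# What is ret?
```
46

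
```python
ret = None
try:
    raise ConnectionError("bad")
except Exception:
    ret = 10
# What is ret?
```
10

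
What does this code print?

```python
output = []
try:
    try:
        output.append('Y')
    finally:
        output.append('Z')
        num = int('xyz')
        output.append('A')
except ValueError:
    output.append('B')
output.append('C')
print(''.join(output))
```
YZBC

Exception in inner finally caught by outer except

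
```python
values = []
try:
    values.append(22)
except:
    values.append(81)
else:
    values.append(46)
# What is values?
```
[22, 46]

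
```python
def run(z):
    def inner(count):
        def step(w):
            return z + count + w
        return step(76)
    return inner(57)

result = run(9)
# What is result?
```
142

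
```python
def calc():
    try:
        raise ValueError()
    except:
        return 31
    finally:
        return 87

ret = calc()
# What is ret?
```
87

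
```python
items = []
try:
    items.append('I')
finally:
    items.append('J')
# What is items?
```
['I', 'J']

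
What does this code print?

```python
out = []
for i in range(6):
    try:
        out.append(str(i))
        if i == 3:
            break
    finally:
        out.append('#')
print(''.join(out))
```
0#1#2#3#

finally runs even when breaking out of loop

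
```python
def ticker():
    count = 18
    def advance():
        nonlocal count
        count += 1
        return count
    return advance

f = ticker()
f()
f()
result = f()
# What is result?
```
21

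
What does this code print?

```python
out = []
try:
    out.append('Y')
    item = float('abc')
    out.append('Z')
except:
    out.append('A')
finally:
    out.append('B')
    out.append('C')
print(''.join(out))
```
YABC

Code before exception runs, then except, then all of finally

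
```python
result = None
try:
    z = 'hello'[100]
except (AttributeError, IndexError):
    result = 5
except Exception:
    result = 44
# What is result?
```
5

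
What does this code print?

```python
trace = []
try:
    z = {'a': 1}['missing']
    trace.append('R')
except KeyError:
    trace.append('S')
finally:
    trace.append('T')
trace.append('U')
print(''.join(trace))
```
STU

finally always runs, even after exception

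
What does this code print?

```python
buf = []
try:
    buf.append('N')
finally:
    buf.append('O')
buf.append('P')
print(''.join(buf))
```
NOP

try/finally without except, no exception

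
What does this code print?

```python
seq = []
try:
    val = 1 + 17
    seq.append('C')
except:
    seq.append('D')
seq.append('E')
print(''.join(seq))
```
CE

No exception, try block completes normally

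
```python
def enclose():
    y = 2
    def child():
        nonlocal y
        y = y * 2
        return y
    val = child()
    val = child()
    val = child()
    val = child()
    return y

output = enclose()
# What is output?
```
32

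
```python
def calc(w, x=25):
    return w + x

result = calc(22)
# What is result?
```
47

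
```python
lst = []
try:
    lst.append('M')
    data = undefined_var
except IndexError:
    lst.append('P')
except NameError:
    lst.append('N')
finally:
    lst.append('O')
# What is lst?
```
['M', 'N', 'O']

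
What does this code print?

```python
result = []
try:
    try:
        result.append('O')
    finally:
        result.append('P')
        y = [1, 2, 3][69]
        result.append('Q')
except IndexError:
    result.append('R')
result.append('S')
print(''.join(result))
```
OPRS

Exception in inner finally caught by outer except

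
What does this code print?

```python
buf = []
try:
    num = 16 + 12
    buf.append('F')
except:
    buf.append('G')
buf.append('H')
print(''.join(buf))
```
FH

No exception, try block completes normally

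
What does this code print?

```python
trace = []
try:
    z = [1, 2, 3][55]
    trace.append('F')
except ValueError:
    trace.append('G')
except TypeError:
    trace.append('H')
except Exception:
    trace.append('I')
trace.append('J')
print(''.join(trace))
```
IJ

IndexError not specifically caught, falls to Exception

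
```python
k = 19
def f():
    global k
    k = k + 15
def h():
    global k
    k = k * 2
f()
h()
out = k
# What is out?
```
68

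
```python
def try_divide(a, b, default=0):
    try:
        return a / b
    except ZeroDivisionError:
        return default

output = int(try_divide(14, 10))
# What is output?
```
1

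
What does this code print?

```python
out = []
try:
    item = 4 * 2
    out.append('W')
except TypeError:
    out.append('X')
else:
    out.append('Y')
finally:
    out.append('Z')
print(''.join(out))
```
WYZ

else runs before finally when no exception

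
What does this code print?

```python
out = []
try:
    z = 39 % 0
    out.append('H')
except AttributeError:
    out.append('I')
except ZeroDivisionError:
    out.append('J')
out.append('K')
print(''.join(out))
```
JK

ZeroDivisionError is caught by its specific handler, not AttributeError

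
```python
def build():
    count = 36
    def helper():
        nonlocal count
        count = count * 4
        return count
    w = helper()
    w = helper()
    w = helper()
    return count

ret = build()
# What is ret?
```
2304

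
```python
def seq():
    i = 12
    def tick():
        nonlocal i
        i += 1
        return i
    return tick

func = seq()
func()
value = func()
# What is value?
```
14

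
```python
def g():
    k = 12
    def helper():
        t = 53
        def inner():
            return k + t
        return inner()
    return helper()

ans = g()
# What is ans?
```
65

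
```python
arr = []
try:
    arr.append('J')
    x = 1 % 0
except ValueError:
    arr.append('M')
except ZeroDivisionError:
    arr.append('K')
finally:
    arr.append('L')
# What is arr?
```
['J', 'K', 'L']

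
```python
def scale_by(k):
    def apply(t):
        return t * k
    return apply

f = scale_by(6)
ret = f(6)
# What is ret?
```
36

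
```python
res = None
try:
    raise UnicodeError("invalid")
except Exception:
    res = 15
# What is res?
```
15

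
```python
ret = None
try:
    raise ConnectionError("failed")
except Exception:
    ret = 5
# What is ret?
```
5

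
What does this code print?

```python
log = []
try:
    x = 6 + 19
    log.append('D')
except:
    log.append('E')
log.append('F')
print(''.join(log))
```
DF

No exception, try block completes normally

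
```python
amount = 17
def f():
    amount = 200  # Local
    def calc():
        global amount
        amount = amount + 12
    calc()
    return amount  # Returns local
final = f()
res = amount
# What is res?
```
29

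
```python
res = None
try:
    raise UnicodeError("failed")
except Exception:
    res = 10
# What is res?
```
10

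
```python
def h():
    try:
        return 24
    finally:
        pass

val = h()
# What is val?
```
24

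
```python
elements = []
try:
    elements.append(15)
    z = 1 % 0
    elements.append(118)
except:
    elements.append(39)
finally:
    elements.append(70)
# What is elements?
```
[15, 39, 70]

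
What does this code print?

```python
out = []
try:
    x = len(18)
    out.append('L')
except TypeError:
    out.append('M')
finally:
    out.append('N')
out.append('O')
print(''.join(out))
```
MNO

finally always runs, even after exception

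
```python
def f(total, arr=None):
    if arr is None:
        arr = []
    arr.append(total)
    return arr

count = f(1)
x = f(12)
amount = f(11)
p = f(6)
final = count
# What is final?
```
[1]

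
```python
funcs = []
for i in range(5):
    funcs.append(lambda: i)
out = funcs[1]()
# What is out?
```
4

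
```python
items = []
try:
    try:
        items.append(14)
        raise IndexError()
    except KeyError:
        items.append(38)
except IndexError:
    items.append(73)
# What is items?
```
[14, 73]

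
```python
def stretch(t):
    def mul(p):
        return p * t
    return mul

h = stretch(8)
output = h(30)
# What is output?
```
240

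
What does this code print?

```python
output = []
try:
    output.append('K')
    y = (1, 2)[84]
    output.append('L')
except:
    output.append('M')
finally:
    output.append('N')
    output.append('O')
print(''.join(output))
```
KMNO

Code before exception runs, then except, then all of finally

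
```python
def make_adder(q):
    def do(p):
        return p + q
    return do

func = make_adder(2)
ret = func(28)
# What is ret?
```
30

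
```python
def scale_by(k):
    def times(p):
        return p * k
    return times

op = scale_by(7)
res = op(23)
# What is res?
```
161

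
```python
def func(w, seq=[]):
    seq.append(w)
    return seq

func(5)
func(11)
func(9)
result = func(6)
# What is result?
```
[5, 11, 9, 6]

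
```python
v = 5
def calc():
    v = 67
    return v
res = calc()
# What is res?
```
67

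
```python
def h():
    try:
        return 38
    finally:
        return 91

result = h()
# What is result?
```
91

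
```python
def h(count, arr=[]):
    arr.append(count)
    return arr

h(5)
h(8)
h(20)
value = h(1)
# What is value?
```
[5, 8, 20, 1]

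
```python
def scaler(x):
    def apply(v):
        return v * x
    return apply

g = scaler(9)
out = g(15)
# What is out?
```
135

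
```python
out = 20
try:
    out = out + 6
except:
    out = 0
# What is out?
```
26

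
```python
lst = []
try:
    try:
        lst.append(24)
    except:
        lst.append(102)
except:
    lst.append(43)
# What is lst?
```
[24]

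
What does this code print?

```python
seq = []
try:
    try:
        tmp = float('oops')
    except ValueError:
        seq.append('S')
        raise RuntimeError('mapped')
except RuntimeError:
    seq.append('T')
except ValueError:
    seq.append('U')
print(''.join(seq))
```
ST

New RuntimeError raised, caught by outer RuntimeError handler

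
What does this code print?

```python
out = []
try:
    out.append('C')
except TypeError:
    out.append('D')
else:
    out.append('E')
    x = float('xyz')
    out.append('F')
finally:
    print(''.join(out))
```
CE

Try succeeds, else appends 'E', ValueError in else is uncaught, finally prints before exception propagates ('F' never appended)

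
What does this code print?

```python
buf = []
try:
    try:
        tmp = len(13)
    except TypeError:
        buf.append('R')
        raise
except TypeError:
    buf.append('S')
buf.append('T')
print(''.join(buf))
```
RST

raise without argument re-raises current exception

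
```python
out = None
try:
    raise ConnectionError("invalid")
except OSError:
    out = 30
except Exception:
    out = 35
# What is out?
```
30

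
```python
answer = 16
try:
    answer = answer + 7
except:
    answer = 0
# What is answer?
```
23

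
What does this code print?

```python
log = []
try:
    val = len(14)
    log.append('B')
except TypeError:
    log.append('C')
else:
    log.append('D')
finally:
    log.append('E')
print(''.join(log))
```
CE

Exception: except runs, else skipped, finally runs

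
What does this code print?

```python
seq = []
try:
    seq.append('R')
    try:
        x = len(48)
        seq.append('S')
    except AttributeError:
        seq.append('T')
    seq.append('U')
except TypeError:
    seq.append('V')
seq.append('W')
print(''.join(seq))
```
RVW

Inner handler doesn't match, propagates to outer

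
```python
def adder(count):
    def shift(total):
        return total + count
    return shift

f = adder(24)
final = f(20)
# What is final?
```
44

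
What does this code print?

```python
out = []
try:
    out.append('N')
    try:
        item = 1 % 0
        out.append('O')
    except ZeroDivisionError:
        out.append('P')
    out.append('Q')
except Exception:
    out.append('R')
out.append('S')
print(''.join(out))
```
NPQS

Inner exception caught by inner handler, outer continues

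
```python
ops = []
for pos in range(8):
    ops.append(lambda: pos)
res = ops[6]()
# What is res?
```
7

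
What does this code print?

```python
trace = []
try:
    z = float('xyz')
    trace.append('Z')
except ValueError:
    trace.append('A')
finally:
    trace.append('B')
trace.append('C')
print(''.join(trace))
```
ABC

finally always runs, even after exception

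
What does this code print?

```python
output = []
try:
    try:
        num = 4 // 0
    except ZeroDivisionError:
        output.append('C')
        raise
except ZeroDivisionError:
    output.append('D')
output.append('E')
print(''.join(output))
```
CDE

raise without argument re-raises current exception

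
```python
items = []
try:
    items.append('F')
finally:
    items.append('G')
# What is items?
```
['F', 'G']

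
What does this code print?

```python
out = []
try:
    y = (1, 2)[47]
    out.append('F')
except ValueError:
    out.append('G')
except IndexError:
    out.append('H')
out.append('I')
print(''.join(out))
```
HI

IndexError is caught by its specific handler, not ValueError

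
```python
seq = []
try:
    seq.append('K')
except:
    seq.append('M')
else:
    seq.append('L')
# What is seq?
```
['K', 'L']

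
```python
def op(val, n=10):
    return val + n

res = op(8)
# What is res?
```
18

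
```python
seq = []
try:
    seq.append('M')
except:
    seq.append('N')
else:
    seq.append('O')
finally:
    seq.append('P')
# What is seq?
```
['M', 'O', 'P']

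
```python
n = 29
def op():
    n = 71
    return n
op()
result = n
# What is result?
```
29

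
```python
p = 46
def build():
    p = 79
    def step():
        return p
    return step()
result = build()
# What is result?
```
79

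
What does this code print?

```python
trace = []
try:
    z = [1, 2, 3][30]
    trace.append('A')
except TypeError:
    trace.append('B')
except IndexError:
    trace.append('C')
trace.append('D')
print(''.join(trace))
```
CD

IndexError is caught by its specific handler, not TypeError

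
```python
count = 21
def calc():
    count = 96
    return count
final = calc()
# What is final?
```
96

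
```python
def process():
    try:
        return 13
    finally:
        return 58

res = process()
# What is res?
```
58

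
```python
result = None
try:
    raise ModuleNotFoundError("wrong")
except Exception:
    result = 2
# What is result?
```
2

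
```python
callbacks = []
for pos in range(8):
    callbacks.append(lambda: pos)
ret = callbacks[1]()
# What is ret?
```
7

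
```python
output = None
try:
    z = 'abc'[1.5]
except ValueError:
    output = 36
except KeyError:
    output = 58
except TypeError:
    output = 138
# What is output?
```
138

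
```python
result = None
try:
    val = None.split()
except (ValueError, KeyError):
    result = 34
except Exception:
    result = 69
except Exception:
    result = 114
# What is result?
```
69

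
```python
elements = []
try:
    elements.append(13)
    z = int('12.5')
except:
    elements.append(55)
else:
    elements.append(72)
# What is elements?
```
[13, 55]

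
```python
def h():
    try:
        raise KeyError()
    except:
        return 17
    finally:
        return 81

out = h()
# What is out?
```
81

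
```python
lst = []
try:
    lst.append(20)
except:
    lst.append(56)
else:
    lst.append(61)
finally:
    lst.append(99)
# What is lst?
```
[20, 61, 99]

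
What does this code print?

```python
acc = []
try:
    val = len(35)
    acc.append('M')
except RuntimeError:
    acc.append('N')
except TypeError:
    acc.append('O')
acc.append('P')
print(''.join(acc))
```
OP

TypeError is caught by its specific handler, not RuntimeError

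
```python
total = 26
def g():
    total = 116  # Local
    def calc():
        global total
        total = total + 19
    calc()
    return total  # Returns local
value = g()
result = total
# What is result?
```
45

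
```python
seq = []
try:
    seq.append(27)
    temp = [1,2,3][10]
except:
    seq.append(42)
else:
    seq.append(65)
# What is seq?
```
[27, 42]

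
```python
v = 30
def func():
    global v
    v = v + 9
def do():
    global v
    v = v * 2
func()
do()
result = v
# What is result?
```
78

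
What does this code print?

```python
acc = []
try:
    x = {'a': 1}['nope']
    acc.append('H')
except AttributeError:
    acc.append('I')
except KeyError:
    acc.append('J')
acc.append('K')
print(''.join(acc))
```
JK

KeyError is caught by its specific handler, not AttributeError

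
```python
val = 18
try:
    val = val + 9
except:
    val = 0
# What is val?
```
27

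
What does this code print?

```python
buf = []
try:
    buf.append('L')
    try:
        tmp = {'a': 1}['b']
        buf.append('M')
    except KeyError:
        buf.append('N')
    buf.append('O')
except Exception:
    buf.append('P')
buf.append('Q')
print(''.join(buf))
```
LNOQ

Inner exception caught by inner handler, outer continues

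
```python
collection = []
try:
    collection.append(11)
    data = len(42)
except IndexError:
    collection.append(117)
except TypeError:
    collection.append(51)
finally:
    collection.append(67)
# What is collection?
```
[11, 51, 67]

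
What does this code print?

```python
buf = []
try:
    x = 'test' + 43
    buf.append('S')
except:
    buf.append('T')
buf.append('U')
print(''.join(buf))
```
TU

Exception raised in try, caught by bare except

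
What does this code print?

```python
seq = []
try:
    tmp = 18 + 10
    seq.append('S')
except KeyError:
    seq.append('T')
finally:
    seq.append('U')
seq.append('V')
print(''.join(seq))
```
SUV

finally runs after normal execution too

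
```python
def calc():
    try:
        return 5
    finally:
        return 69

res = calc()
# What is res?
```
69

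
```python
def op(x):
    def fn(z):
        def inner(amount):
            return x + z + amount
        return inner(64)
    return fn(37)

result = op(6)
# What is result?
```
107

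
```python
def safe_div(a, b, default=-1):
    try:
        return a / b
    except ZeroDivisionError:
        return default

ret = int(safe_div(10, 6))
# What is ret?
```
1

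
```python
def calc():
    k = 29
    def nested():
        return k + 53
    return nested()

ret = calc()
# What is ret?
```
82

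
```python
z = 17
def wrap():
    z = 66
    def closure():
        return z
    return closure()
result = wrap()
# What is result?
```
66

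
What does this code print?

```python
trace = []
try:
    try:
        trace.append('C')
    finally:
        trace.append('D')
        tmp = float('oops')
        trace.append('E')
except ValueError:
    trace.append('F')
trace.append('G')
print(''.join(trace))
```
CDFG

Exception in inner finally caught by outer except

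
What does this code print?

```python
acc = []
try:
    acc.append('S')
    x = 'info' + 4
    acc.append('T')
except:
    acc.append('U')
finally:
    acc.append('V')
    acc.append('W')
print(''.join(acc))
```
SUVW

Code before exception runs, then except, then all of finally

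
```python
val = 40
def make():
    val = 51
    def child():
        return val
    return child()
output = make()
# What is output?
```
51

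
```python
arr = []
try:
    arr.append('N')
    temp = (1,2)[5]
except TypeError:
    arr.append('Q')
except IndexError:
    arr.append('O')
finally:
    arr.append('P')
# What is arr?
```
['N', 'O', 'P']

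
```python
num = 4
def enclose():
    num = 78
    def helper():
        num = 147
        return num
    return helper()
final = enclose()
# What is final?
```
147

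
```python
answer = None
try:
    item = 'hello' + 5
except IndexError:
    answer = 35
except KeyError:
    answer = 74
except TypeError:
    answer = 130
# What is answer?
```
130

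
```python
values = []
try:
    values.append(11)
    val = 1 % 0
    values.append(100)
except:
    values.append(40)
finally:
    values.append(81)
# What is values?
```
[11, 40, 81]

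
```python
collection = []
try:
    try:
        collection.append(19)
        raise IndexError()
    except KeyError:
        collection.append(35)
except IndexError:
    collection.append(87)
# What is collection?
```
[19, 87]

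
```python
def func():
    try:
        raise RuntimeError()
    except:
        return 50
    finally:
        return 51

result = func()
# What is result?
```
51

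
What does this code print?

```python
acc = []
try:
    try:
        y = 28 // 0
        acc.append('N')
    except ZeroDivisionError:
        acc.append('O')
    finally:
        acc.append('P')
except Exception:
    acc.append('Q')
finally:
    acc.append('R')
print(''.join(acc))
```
OPR

Both finally blocks run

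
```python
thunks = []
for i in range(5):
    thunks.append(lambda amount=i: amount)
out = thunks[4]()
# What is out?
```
4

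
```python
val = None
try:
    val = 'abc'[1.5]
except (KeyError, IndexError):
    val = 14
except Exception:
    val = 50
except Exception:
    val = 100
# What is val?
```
50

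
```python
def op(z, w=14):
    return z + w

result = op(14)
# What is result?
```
28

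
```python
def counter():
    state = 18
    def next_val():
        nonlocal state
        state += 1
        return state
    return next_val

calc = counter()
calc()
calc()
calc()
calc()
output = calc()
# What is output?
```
23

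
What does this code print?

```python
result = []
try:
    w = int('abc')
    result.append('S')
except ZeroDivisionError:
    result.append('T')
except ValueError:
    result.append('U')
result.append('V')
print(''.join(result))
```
UV

ValueError is caught by its specific handler, not ZeroDivisionError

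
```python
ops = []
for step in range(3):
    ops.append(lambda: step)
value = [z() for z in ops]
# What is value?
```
[2, 2, 2]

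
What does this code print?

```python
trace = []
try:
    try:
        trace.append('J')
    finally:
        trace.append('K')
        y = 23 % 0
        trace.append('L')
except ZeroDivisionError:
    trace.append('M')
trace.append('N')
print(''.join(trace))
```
JKMN

Exception in inner finally caught by outer except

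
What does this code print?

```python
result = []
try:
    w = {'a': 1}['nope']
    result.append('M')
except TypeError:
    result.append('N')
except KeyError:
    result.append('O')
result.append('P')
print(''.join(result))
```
OP

KeyError is caught by its specific handler, not TypeError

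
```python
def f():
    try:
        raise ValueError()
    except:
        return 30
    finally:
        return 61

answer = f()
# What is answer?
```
61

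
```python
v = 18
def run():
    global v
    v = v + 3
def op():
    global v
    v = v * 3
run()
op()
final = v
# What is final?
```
63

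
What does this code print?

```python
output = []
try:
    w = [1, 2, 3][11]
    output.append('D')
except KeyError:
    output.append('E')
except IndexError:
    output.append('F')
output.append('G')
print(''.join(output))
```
FG

IndexError is caught by its specific handler, not KeyError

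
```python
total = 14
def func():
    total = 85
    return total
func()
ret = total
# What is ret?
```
14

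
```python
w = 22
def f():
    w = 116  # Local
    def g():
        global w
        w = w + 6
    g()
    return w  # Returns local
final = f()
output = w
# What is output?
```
28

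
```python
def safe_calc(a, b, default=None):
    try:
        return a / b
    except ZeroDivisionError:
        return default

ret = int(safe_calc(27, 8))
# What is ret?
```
3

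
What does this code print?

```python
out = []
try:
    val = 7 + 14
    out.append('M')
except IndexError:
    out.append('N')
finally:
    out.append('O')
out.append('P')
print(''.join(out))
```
MOP

finally runs after normal execution too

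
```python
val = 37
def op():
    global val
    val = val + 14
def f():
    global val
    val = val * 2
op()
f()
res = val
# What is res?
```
102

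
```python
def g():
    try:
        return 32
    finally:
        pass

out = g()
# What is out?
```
32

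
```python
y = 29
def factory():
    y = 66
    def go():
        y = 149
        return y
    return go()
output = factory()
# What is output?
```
149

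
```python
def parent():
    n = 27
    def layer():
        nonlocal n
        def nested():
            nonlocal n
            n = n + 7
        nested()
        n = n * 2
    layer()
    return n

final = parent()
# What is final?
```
68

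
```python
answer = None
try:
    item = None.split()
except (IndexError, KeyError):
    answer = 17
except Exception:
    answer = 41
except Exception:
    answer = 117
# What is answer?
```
41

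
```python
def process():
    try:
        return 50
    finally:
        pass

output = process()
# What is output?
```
50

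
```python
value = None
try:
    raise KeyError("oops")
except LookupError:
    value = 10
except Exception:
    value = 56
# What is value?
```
10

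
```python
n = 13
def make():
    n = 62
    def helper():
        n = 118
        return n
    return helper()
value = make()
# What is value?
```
118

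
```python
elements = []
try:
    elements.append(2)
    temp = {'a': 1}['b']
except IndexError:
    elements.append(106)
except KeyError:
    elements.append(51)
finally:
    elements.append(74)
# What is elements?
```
[2, 51, 74]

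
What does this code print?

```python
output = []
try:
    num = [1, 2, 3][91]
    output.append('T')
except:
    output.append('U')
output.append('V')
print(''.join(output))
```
UV

Exception raised in try, caught by bare except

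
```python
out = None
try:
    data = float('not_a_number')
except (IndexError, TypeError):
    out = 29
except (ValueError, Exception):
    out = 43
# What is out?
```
43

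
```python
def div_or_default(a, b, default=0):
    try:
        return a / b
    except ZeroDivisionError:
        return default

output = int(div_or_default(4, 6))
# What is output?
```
0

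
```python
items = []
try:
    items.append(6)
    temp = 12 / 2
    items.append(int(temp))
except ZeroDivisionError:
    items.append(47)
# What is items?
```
[6, 6]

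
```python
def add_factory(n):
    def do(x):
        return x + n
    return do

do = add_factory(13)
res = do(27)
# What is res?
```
40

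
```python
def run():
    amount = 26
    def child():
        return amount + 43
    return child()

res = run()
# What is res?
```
69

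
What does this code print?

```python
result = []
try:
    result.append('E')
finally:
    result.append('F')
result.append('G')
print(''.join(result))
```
EFG

try/finally without except, no exception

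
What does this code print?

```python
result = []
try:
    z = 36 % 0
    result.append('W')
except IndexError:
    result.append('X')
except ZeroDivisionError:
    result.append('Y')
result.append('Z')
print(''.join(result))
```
YZ

ZeroDivisionError is caught by its specific handler, not IndexError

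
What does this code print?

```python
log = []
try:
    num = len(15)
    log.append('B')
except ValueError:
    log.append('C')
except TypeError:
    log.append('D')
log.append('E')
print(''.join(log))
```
DE

TypeError is caught by its specific handler, not ValueError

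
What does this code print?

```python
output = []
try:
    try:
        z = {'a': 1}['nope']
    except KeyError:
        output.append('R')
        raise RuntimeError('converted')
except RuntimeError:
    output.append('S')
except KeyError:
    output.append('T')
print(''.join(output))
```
RS

New RuntimeError raised, caught by outer RuntimeError handler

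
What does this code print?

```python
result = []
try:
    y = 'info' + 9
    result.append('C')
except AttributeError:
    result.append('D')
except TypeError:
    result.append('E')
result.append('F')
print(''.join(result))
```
EF

TypeError is caught by its specific handler, not AttributeError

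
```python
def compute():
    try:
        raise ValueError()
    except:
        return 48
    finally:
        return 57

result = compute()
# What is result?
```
57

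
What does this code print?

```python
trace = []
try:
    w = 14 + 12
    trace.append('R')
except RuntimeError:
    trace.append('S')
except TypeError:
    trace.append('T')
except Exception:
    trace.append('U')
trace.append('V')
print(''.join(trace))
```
RV

No exception, try block completes normally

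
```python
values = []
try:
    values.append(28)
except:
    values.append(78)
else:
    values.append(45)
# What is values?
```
[28, 45]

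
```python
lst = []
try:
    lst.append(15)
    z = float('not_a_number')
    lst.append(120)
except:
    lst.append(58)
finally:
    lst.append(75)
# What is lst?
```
[15, 58, 75]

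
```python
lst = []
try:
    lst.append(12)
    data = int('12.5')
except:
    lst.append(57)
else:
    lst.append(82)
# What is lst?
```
[12, 57]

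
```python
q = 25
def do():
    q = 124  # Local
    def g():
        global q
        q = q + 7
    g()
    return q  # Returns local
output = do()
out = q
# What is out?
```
32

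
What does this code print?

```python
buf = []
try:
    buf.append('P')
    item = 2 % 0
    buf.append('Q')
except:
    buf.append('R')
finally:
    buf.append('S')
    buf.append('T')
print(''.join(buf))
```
PRST

Code before exception runs, then except, then all of finally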